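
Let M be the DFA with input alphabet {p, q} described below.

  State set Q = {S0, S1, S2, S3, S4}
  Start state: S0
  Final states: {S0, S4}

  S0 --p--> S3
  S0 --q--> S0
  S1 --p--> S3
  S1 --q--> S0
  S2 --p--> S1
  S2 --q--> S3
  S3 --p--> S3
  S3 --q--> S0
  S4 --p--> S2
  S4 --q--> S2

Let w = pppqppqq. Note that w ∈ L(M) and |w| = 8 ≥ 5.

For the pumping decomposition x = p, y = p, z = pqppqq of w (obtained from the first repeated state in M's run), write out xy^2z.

xy^2z = p·p·p·pqppqq = ppppqppqq.
Reading y = p takes M from S3 back to S3, so after x·y·y the machine is still in S3, and z then leads to the accepting state S0. Hence ppppqppqq ∈ L(M).

ppppqppqq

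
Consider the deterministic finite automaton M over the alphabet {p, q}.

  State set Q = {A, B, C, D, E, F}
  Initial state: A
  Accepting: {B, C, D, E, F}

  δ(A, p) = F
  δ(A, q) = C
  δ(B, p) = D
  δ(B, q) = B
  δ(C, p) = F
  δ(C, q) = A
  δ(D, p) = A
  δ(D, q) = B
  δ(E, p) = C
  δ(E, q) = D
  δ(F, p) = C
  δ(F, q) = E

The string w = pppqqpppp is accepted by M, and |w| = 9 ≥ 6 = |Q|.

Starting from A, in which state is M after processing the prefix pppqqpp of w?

Run of M on the first 7 characters of w = p p p q q p p:
  step 0: A  (start)
  step 1: F  (read p: A→F)
  step 2: C  (read p: F→C)
  step 3: F  (read p: C→F)
  step 4: E  (read q: F→E)
  step 5: D  (read q: E→D)
  step 6: A  (read p: D→A)
  step 7: F  (read p: A→F)

After reading 7 characters, M is in state F.
(This kind of state-tracing is the core of the pumping-lemma construction: with 6 states, pigeonhole forces a repeat within the first 6 steps.)

F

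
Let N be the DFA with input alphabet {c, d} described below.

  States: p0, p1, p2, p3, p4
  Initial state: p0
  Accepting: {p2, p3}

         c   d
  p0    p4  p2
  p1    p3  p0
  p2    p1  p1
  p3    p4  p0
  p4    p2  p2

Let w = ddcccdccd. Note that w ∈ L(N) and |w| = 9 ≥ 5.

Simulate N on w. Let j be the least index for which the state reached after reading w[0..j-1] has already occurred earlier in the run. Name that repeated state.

p2

State sequence: p0 -d-> p2 -d-> p1 -c-> p3 -c-> p4 -c-> p2 -d-> p1 -c-> p3 -c-> p4 -d-> p2
First repeat at step 5: p2 was already visited.

The earliest repeat is at step j = 5: N is in p2, which it already visited at step i = 1.
Since N has 5 states, any run of length ≥ 5 visits 5+1 states, so by pigeonhole some state repeats within the first 5 steps — that repeat gives the pumpable loop.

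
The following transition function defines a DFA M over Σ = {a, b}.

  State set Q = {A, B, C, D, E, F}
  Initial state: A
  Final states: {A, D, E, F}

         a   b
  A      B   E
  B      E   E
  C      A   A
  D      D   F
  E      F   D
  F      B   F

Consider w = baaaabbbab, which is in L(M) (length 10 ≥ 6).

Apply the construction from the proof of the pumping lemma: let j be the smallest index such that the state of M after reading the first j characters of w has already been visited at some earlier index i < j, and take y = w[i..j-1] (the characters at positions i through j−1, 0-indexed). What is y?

Run of M on w = b a a a a b b b a b:
  step 0: A  (start)
  step 1: E  (read b: A→E)
  step 2: F  (read a: E→F)
  step 3: B  (read a: F→B)
  step 4: E  (read a: B→E)   ← first repeat (E seen earlier)
  step 5: F  (read a: E→F)
  step 6: F  (read b: F→F)
  step 7: F  (read b: F→F)
  step 8: F  (read b: F→F)
  step 9: B  (read a: F→B)
  step 10: E  (read b: B→E)

So i = 1, j = 4, giving x = w[0:1] = b, y = w[1:4] = aaa, z = w[4:10] = abbbab.
Check: |xy| = 4 ≤ 6 and |y| = 3 ≥ 1. Reading y takes M from E back to E, so every xyⁱz is accepted.
With |Q| = 6, pigeonhole forces a state repeat no later than step 6; the substring read between the first and second visits to that state can be pumped.

aaa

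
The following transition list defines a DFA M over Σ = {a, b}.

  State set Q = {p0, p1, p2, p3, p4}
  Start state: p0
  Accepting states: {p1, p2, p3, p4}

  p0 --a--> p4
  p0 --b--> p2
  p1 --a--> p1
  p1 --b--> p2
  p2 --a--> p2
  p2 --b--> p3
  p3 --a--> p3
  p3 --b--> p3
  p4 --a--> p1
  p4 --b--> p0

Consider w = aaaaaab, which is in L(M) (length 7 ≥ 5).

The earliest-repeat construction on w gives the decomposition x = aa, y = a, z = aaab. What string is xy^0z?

aaaaab

xy⁰z = xz = aa·aaab = aaaaab.
Reading y = a takes M from p1 back to p1, so after x the machine is still in p1, and z then leads to the accepting state p2. Hence aaaaab ∈ L(M).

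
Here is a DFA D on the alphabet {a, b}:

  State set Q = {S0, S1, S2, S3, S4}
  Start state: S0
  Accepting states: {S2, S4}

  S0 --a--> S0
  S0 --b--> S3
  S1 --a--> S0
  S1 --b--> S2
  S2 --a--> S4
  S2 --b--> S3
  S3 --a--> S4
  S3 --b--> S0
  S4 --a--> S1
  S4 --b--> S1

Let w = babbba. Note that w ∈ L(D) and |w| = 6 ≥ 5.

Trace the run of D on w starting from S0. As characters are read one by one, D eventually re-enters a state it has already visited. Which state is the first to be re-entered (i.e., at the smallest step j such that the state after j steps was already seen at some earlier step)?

State sequence: S0 -b-> S3 -a-> S4 -b-> S1 -b-> S2 -b-> S3 -a-> S4
First repeat at step 5: S3 was already visited.

The earliest repeat is at step j = 5: D is in S3, which it already visited at step i = 1.
The DFA has 5 states, so the proof of the pumping lemma guarantees a repeated state among the first 5+1 visited; the segment between the two visits is the pumpable y.

S3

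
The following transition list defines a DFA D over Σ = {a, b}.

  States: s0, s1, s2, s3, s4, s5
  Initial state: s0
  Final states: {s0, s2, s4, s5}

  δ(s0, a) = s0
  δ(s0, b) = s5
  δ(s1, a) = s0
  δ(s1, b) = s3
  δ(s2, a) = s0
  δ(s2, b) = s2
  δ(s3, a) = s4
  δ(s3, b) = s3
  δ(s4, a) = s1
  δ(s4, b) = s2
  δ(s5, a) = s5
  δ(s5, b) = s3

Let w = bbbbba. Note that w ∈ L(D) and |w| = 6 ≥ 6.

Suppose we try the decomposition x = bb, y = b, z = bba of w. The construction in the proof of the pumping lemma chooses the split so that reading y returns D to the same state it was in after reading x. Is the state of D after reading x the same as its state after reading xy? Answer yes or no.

yes

Run of D on the first 3 characters of w = b b b:
  step 0: s0  (start)
  step 1: s5  (read b: s0→s5)
  step 2: s3  (read b: s5→s3)
  step 3: s3  (read b: s3→s3)

After x (step 2): s3. After xy (step 3): s3.
They match, so y = b drives D around a cycle from s3 back to itself; pumping y any number of times keeps D in s3 before reading z, and xyⁱz ∈ L(D) for every i ≥ 0.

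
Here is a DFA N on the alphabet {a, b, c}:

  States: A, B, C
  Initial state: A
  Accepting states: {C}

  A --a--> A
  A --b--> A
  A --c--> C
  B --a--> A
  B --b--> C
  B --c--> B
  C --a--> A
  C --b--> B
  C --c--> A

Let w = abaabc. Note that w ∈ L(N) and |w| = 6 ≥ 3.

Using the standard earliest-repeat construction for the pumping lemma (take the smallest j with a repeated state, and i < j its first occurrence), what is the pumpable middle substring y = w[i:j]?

a

Run of N on w = a b a a b c:
  step 0: A  (start)
  step 1: A  (read a: A→A)   ← first repeat (A seen earlier)
  step 2: A  (read b: A→A)
  step 3: A  (read a: A→A)
  step 4: A  (read a: A→A)
  step 5: A  (read b: A→A)
  step 6: C  (read c: A→C)

So i = 0, j = 1, giving x = w[0:0] = ε, y = w[0:1] = a, z = w[1:6] = baabc.
Check: |xy| = 1 ≤ 3 and |y| = 1 ≥ 1. Reading y takes N from A back to A, so every xyⁱz is accepted.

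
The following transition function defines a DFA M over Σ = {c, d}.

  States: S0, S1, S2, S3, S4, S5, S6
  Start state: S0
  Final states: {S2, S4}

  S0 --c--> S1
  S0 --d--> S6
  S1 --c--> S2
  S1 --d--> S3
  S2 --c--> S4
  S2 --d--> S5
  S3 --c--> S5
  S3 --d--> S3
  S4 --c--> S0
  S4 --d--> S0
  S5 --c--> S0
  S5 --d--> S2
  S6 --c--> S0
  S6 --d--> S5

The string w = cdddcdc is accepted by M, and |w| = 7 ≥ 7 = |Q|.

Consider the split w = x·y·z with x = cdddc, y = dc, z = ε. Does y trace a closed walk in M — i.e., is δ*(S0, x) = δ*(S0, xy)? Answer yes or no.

Run of M on the first 7 characters of w = c d d d c d c:
  step 0: S0  (start)
  step 1: S1  (read c: S0→S1)
  step 2: S3  (read d: S1→S3)
  step 3: S3  (read d: S3→S3)
  step 4: S3  (read d: S3→S3)
  step 5: S5  (read c: S3→S5)
  step 6: S2  (read d: S5→S2)
  step 7: S4  (read c: S2→S4)

After x (step 5): S5. After xy (step 7): S4.
They differ (S5 ≠ S4), so y is not a cycle from the state after x; this split is not the one the pumping-lemma construction produces, and pumping y need not keep the string in L(M).

no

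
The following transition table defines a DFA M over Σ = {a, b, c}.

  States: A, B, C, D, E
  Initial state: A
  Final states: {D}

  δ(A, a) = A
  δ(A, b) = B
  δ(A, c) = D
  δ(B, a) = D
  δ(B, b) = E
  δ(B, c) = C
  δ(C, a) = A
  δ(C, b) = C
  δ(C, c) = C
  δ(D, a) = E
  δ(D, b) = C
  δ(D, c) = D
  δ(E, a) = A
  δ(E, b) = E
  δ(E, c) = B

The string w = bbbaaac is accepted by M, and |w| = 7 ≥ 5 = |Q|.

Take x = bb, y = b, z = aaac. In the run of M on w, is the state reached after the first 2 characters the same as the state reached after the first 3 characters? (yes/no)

yes

State sequence: A -b-> B -b-> E -b-> E

After x (step 2): E. After xy (step 3): E.
They match, so y = b drives M around a cycle from E back to itself; pumping y any number of times keeps M in E before reading z, and xyⁱz ∈ L(M) for every i ≥ 0.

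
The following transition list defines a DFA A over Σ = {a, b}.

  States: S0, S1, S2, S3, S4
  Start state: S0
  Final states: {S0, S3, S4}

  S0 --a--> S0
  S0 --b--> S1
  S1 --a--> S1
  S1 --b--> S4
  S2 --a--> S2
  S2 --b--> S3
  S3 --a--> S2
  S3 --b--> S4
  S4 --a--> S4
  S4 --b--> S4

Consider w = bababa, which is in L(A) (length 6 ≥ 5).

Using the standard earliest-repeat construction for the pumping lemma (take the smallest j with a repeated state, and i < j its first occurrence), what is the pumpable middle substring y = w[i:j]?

a

State sequence: S0 -b-> S1 -a-> S1 -b-> S4 -a-> S4 -b-> S4 -a-> S4
First repeat at step 2: S1 was already visited.

So i = 1, j = 2, giving x = w[0:1] = b, y = w[1:2] = a, z = w[2:6] = baba.
Check: |xy| = 2 ≤ 5 and |y| = 1 ≥ 1. Reading y takes A from S1 back to S1, so every xyⁱz is accepted.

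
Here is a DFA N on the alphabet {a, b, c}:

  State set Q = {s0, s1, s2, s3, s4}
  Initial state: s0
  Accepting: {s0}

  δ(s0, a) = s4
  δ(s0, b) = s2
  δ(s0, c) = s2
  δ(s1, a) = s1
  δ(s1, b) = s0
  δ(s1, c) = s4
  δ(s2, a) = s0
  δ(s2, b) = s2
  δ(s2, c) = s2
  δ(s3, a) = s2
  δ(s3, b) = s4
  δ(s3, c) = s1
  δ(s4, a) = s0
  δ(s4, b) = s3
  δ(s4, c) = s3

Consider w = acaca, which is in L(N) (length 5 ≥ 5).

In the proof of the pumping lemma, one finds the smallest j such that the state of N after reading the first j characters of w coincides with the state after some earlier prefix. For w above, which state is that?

s2

Run of N on w = a c a c a:
  step 0: s0  (start)
  step 1: s4  (read a: s0→s4)
  step 2: s3  (read c: s4→s3)
  step 3: s2  (read a: s3→s2)
  step 4: s2  (read c: s2→s2)   ← first repeat (s2 seen earlier)
  step 5: s0  (read a: s2→s0)

The earliest repeat is at step j = 4: N is in s2, which it already visited at step i = 3.
Pumping length from the standard proof: p = 5 (the number of states). The repeated state found above gives |xy| = j ≤ 5 and |y| = j − i ≥ 1.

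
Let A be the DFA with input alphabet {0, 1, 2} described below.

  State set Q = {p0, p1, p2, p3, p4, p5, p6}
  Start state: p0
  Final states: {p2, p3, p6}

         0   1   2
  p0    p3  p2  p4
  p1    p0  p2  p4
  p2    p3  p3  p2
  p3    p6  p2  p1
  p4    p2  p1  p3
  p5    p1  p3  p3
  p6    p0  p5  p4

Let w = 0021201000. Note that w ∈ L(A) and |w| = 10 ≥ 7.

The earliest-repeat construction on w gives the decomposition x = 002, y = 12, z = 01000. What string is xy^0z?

00201000

xy⁰z = xz = 002·01000 = 00201000.
Reading y = 12 takes A from p4 back to p4, so after x the machine is still in p4, and z then leads to the accepting state p3. Hence 00201000 ∈ L(A).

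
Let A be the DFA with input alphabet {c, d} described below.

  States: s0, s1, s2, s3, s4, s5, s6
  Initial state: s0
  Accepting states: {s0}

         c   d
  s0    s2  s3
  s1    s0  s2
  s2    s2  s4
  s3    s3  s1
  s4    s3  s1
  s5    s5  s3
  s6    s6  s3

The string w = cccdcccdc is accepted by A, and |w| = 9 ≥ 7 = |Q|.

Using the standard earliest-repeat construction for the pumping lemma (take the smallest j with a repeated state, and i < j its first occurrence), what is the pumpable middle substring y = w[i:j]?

State sequence: s0 -c-> s2 -c-> s2 -c-> s2 -d-> s4 -c-> s3 -c-> s3 -c-> s3 -d-> s1 -c-> s0
First repeat at step 2: s2 was already visited.

So i = 1, j = 2, giving x = w[0:1] = c, y = w[1:2] = c, z = w[2:9] = cdcccdc.
Check: |xy| = 2 ≤ 7 and |y| = 1 ≥ 1. Reading y takes A from s2 back to s2, so every xyⁱz is accepted.

c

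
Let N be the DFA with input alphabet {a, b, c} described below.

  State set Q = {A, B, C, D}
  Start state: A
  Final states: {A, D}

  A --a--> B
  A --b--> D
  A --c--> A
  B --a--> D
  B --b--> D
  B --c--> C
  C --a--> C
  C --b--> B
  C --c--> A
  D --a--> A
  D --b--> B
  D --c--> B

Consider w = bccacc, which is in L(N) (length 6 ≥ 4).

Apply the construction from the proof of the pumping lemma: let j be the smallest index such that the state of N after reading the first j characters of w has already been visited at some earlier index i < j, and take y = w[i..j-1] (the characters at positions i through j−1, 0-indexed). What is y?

State sequence: A -b-> D -c-> B -c-> C -a-> C -c-> A -c-> A
First repeat at step 4: C was already visited.

So i = 3, j = 4, giving x = w[0:3] = bcc, y = w[3:4] = a, z = w[4:6] = cc.
Check: |xy| = 4 ≤ 4 and |y| = 1 ≥ 1. Reading y takes N from C back to C, so every xyⁱz is accepted.
The DFA has 4 states, so the proof of the pumping lemma guarantees a repeated state among the first 4+1 visited; the segment between the two visits is the pumpable y.

a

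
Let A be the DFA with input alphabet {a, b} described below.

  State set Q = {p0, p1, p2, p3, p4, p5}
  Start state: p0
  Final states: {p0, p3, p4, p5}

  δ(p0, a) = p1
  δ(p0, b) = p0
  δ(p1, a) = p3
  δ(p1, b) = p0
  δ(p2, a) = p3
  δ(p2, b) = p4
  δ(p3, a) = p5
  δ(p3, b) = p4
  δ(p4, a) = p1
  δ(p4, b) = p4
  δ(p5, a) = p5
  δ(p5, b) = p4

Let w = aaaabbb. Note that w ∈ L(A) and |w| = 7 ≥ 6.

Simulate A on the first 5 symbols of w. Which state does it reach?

p4

State sequence: p0 -a-> p1 -a-> p3 -a-> p5 -a-> p5 -b-> p4

After reading 5 characters, A is in state p4.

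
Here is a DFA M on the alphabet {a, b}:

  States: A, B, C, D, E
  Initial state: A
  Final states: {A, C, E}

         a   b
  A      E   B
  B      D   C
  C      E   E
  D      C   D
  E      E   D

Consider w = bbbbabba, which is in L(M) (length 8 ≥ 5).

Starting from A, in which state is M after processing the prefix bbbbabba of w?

State sequence: A -b-> B -b-> C -b-> E -b-> D -a-> C -b-> E -b-> D -a-> C

After reading 8 characters, M is in state C.
(This kind of state-tracing is the core of the pumping-lemma construction: with 5 states, pigeonhole forces a repeat within the first 5 steps.)

C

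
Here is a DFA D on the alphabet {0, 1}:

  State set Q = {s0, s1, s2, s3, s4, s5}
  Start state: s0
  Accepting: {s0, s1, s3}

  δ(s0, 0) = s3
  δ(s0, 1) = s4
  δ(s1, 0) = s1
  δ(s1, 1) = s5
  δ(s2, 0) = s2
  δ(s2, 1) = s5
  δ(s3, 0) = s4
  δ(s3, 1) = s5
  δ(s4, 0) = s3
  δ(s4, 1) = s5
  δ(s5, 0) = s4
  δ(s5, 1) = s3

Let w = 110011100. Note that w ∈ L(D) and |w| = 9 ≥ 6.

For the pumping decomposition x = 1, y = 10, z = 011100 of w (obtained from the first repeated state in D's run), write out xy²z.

11010011100

xy^2z = 1·10·10·011100 = 11010011100.
Reading y = 10 takes D from s4 back to s4, so after x·y·y the machine is still in s4, and z then leads to the accepting state s3. Hence 11010011100 ∈ L(D).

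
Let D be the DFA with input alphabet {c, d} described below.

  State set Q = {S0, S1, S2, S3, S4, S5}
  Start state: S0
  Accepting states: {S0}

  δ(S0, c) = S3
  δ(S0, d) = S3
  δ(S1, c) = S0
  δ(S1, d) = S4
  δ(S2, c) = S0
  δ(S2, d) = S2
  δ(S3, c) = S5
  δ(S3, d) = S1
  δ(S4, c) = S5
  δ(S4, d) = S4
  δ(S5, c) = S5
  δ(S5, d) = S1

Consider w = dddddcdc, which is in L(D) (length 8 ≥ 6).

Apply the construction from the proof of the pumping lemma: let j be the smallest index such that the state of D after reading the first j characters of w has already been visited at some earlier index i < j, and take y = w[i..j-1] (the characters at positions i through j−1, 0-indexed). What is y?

State sequence: S0 -d-> S3 -d-> S1 -d-> S4 -d-> S4 -d-> S4 -c-> S5 -d-> S1 -c-> S0
First repeat at step 4: S4 was already visited.

So i = 3, j = 4, giving x = w[0:3] = ddd, y = w[3:4] = d, z = w[4:8] = dcdc.
Check: |xy| = 4 ≤ 6 and |y| = 1 ≥ 1. Reading y takes D from S4 back to S4, so every xyⁱz is accepted.

d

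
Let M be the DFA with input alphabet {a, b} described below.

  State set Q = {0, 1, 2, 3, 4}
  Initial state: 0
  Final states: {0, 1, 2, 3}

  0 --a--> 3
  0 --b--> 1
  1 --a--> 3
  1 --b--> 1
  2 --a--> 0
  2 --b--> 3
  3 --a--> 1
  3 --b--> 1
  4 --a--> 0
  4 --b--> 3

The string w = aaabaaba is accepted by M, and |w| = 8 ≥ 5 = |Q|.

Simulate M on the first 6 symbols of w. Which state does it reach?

1

Run of M on the first 6 characters of w = a a a b a a:
  step 0: 0  (start)
  step 1: 3  (read a: 0→3)
  step 2: 1  (read a: 3→1)
  step 3: 3  (read a: 1→3)
  step 4: 1  (read b: 3→1)
  step 5: 3  (read a: 1→3)
  step 6: 1  (read a: 3→1)

After reading 6 characters, M is in state 1.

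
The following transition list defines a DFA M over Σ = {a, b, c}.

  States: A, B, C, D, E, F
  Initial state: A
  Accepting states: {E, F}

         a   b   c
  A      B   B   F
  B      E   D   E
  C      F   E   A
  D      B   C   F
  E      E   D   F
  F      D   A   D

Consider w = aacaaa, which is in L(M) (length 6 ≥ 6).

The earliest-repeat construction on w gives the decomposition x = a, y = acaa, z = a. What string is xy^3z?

xy^3z = a·acaa·acaa·acaa·a = aacaaacaaacaaa.
Reading y = acaa takes M from B back to B, so after x·y·y·y the machine is still in B, and z then leads to the accepting state E. Hence aacaaacaaacaaa ∈ L(M).

aacaaacaaacaaa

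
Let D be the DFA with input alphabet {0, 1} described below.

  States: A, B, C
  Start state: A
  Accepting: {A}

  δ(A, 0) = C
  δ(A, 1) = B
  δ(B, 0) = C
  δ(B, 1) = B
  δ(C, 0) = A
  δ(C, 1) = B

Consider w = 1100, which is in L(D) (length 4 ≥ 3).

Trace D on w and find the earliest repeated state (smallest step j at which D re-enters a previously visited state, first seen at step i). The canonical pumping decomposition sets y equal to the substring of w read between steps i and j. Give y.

1

Run of D on w = 1 1 0 0:
  step 0: A  (start)
  step 1: B  (read 1: A→B)
  step 2: B  (read 1: B→B)   ← first repeat (B seen earlier)
  step 3: C  (read 0: B→C)
  step 4: A  (read 0: C→A)

So i = 1, j = 2, giving x = w[0:1] = 1, y = w[1:2] = 1, z = w[2:4] = 00.
Check: |xy| = 2 ≤ 3 and |y| = 1 ≥ 1. Reading y takes D from B back to B, so every xyⁱz is accepted.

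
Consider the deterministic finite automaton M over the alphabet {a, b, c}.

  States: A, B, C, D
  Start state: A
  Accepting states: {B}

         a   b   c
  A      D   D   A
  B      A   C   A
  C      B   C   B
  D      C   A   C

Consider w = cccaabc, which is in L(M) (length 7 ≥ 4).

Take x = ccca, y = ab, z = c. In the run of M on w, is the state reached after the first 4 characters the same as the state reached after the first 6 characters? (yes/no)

Run of M on the first 6 characters of w = c c c a a b:
  step 0: A  (start)
  step 1: A  (read c: A→A)
  step 2: A  (read c: A→A)
  step 3: A  (read c: A→A)
  step 4: D  (read a: A→D)
  step 5: C  (read a: D→C)
  step 6: C  (read b: C→C)

After x (step 4): D. After xy (step 6): C.
They differ (D ≠ C), so y is not a cycle from the state after x; this split is not the one the pumping-lemma construction produces, and pumping y need not keep the string in L(M).

no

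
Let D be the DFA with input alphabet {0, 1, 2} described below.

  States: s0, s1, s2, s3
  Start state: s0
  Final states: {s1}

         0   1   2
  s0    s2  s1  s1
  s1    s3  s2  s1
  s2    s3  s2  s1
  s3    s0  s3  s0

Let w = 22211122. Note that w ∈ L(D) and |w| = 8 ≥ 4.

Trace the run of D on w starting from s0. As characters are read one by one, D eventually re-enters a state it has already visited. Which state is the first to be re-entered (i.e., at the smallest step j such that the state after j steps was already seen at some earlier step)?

State sequence: s0 -2-> s1 -2-> s1 -2-> s1 -1-> s2 -1-> s2 -1-> s2 -2-> s1 -2-> s1
First repeat at step 2: s1 was already visited.

The earliest repeat is at step j = 2: D is in s1, which it already visited at step i = 1.
Pumping length from the standard proof: p = 4 (the number of states). The repeated state found above gives |xy| = j ≤ 4 and |y| = j − i ≥ 1.

s1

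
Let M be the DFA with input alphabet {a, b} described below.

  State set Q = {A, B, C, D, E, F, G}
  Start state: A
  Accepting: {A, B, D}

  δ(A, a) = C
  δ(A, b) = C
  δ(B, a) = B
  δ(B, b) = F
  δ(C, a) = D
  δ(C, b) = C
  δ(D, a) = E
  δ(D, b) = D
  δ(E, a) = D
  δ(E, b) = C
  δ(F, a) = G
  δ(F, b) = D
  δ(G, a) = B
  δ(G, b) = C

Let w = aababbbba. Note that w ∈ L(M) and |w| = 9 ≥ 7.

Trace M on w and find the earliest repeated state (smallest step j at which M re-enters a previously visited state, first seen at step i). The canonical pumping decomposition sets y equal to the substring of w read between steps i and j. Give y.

b

State sequence: A -a-> C -a-> D -b-> D -a-> E -b-> C -b-> C -b-> C -b-> C -a-> D
First repeat at step 3: D was already visited.

So i = 2, j = 3, giving x = w[0:2] = aa, y = w[2:3] = b, z = w[3:9] = abbbba.
Check: |xy| = 3 ≤ 7 and |y| = 1 ≥ 1. Reading y takes M from D back to D, so every xyⁱz is accepted.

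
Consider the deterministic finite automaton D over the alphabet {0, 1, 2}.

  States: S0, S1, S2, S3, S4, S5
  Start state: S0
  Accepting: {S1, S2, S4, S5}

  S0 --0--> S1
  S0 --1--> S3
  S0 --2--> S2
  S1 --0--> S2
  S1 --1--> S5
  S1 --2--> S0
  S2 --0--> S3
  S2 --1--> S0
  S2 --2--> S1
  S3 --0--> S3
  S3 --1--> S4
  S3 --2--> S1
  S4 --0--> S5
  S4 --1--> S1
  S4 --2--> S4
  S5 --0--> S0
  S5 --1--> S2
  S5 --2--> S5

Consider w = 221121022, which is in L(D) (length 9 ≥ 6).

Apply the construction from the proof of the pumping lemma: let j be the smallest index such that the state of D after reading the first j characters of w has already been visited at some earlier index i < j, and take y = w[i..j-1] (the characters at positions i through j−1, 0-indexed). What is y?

State sequence: S0 -2-> S2 -2-> S1 -1-> S5 -1-> S2 -2-> S1 -1-> S5 -0-> S0 -2-> S2 -2-> S1
First repeat at step 4: S2 was already visited.

So i = 1, j = 4, giving x = w[0:1] = 2, y = w[1:4] = 211, z = w[4:9] = 21022.
Check: |xy| = 4 ≤ 6 and |y| = 3 ≥ 1. Reading y takes D from S2 back to S2, so every xyⁱz is accepted.
Since D has 6 states, any run of length ≥ 6 visits 6+1 states, so by pigeonhole some state repeats within the first 6 steps — that repeat gives the pumpable loop.

211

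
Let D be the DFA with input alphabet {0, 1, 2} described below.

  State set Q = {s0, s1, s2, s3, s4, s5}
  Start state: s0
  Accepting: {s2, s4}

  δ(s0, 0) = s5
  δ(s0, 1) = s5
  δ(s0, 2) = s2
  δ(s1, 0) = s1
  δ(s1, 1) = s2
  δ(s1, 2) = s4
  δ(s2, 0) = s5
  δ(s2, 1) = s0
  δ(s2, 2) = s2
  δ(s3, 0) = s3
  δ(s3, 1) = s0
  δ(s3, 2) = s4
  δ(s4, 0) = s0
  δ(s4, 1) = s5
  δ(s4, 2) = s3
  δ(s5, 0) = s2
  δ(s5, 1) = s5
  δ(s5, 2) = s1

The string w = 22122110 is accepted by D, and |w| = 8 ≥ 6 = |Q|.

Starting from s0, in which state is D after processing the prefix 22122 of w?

State sequence: s0 -2-> s2 -2-> s2 -1-> s0 -2-> s2 -2-> s2

After reading 5 characters, D is in state s2.

s2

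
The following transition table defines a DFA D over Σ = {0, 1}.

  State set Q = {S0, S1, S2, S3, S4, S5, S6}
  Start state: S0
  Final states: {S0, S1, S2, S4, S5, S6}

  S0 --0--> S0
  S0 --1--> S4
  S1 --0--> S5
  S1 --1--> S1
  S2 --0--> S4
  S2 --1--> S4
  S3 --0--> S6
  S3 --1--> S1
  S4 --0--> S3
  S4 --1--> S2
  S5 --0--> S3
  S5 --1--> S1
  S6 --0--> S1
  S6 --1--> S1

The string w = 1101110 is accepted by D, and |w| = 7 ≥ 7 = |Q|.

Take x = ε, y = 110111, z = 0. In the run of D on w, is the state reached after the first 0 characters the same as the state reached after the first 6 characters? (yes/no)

State sequence: S0 -1-> S4 -1-> S2 -0-> S4 -1-> S2 -1-> S4 -1-> S2

After x (step 0): S0. After xy (step 6): S2.
They differ (S0 ≠ S2), so y is not a cycle from the state after x; this split is not the one the pumping-lemma construction produces, and pumping y need not keep the string in L(D).

no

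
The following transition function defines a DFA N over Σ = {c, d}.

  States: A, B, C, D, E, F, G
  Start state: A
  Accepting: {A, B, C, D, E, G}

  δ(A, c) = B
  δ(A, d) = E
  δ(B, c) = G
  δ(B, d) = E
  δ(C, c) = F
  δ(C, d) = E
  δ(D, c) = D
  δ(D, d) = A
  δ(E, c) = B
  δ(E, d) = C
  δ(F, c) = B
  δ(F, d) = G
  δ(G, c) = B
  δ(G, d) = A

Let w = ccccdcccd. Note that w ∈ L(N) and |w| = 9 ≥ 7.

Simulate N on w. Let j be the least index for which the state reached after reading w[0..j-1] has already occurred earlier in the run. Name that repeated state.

B

State sequence: A -c-> B -c-> G -c-> B -c-> G -d-> A -c-> B -c-> G -c-> B -d-> E
First repeat at step 3: B was already visited.

The earliest repeat is at step j = 3: N is in B, which it already visited at step i = 1.
Since N has 7 states, any run of length ≥ 7 visits 7+1 states, so by pigeonhole some state repeats within the first 7 steps — that repeat gives the pumpable loop.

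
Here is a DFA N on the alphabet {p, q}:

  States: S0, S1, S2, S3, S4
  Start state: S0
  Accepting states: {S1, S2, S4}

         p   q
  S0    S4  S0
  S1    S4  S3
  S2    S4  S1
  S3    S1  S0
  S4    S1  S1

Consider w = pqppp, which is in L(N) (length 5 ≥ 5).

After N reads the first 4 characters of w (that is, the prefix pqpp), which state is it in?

Run of N on the first 4 characters of w = p q p p:
  step 0: S0  (start)
  step 1: S4  (read p: S0→S4)
  step 2: S1  (read q: S4→S1)
  step 3: S4  (read p: S1→S4)
  step 4: S1  (read p: S4→S1)

After reading 4 characters, N is in state S1.

S1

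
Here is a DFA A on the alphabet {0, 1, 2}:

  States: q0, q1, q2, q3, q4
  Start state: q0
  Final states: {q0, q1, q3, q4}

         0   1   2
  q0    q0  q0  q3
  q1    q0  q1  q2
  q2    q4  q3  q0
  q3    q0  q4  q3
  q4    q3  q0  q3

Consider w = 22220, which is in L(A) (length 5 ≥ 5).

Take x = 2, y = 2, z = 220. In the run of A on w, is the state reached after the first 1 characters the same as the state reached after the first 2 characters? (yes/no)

State sequence: q0 -2-> q3 -2-> q3

After x (step 1): q3. After xy (step 2): q3.
They match, so y = 2 drives A around a cycle from q3 back to itself; pumping y any number of times keeps A in q3 before reading z, and xyⁱz ∈ L(A) for every i ≥ 0.

yes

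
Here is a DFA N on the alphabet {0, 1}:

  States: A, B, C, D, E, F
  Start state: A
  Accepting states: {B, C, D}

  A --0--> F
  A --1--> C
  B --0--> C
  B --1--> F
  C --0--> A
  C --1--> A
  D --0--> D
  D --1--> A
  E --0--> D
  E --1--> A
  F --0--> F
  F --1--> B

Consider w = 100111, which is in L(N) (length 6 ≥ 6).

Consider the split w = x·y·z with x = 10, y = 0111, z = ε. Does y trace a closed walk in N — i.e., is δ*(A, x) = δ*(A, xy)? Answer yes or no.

State sequence: A -1-> C -0-> A -0-> F -1-> B -1-> F -1-> B

After x (step 2): A. After xy (step 6): B.
They differ (A ≠ B), so y is not a cycle from the state after x; this split is not the one the pumping-lemma construction produces, and pumping y need not keep the string in L(N).

no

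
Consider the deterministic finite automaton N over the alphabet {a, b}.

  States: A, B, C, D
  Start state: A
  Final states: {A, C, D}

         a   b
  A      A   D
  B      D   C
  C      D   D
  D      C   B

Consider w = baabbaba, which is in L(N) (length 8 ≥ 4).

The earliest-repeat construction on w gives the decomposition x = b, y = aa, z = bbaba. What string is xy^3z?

baaaaaabbaba

xy^3z = b·aa·aa·aa·bbaba = baaaaaabbaba.
Reading y = aa takes N from D back to D, so after x·y·y·y the machine is still in D, and z then leads to the accepting state D. Hence baaaaaabbaba ∈ L(N).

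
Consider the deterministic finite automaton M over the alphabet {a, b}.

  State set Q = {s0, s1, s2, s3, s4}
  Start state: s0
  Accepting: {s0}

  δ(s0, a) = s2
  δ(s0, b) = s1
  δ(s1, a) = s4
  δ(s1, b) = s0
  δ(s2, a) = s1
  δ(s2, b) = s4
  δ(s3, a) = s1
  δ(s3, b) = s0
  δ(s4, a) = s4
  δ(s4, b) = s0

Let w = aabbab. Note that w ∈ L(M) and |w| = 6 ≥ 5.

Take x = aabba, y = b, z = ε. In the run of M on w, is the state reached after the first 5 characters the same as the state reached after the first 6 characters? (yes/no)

Run of M on the first 6 characters of w = a a b b a b:
  step 0: s0  (start)
  step 1: s2  (read a: s0→s2)
  step 2: s1  (read a: s2→s1)
  step 3: s0  (read b: s1→s0)
  step 4: s1  (read b: s0→s1)
  step 5: s4  (read a: s1→s4)
  step 6: s0  (read b: s4→s0)

After x (step 5): s4. After xy (step 6): s0.
They differ (s4 ≠ s0), so y is not a cycle from the state after x; this split is not the one the pumping-lemma construction produces, and pumping y need not keep the string in L(M).

no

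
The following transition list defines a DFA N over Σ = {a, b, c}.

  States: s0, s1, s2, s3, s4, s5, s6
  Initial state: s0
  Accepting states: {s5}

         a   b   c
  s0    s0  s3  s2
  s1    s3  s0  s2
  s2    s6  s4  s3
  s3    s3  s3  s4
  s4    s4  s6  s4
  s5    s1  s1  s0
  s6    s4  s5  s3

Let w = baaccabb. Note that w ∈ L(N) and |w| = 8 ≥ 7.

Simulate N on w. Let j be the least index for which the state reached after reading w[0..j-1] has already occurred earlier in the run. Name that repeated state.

Run of N on w = b a a c c a b b:
  step 0: s0  (start)
  step 1: s3  (read b: s0→s3)
  step 2: s3  (read a: s3→s3)   ← first repeat (s3 seen earlier)
  step 3: s3  (read a: s3→s3)
  step 4: s4  (read c: s3→s4)
  step 5: s4  (read c: s4→s4)
  step 6: s4  (read a: s4→s4)
  step 7: s6  (read b: s4→s6)
  step 8: s5  (read b: s6→s5)

The earliest repeat is at step j = 2: N is in s3, which it already visited at step i = 1.
With |Q| = 7, pigeonhole forces a state repeat no later than step 7; the substring read between the first and second visits to that state can be pumped.

s3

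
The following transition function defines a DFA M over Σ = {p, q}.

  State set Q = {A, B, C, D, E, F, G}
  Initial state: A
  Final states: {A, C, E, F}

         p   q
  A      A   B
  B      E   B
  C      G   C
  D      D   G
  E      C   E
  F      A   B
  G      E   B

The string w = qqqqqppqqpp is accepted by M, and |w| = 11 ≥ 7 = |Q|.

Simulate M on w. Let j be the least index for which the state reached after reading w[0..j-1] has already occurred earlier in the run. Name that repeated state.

State sequence: A -q-> B -q-> B -q-> B -q-> B -q-> B -p-> E -p-> C -q-> C -q-> C -p-> G -p-> E
First repeat at step 2: B was already visited.

The earliest repeat is at step j = 2: M is in B, which it already visited at step i = 1.
Pumping length from the standard proof: p = 7 (the number of states). The repeated state found above gives |xy| = j ≤ 7 and |y| = j − i ≥ 1.

B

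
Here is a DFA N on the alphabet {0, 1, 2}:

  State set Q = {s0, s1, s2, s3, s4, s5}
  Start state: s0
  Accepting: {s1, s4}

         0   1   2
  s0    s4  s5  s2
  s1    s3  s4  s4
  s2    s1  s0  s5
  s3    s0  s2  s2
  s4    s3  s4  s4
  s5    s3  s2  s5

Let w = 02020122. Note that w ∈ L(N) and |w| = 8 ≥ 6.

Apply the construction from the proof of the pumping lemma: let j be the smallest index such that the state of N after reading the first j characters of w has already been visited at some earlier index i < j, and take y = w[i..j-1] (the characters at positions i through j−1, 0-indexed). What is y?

2

State sequence: s0 -0-> s4 -2-> s4 -0-> s3 -2-> s2 -0-> s1 -1-> s4 -2-> s4 -2-> s4
First repeat at step 2: s4 was already visited.

So i = 1, j = 2, giving x = w[0:1] = 0, y = w[1:2] = 2, z = w[2:8] = 020122.
Check: |xy| = 2 ≤ 6 and |y| = 1 ≥ 1. Reading y takes N from s4 back to s4, so every xyⁱz is accepted.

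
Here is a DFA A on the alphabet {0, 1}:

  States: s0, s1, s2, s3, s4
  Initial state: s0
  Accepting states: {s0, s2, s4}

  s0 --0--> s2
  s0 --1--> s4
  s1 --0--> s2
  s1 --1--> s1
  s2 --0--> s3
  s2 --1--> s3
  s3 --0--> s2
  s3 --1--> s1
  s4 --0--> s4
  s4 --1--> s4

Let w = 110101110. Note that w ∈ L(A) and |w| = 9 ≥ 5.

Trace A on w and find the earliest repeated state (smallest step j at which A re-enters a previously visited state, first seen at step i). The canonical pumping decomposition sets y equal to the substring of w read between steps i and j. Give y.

Run of A on w = 1 1 0 1 0 1 1 1 0:
  step 0: s0  (start)
  step 1: s4  (read 1: s0→s4)
  step 2: s4  (read 1: s4→s4)   ← first repeat (s4 seen earlier)
  step 3: s4  (read 0: s4→s4)
  step 4: s4  (read 1: s4→s4)
  step 5: s4  (read 0: s4→s4)
  step 6: s4  (read 1: s4→s4)
  step 7: s4  (read 1: s4→s4)
  step 8: s4  (read 1: s4→s4)
  step 9: s4  (read 0: s4→s4)

So i = 1, j = 2, giving x = w[0:1] = 1, y = w[1:2] = 1, z = w[2:9] = 0101110.
Check: |xy| = 2 ≤ 5 and |y| = 1 ≥ 1. Reading y takes A from s4 back to s4, so every xyⁱz is accepted.
With |Q| = 5, pigeonhole forces a state repeat no later than step 5; the substring read between the first and second visits to that state can be pumped.

1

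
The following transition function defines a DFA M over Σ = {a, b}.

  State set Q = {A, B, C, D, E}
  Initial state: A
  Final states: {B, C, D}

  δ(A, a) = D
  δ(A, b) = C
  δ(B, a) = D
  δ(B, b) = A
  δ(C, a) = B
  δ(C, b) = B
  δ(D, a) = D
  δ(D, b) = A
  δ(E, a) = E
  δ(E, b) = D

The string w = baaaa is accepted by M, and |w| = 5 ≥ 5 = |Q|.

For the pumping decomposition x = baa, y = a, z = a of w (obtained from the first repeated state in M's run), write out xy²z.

xy^2z = baa·a·a·a = baaaaa.
Reading y = a takes M from D back to D, so after x·y·y the machine is still in D, and z then leads to the accepting state D. Hence baaaaa ∈ L(M).

baaaaa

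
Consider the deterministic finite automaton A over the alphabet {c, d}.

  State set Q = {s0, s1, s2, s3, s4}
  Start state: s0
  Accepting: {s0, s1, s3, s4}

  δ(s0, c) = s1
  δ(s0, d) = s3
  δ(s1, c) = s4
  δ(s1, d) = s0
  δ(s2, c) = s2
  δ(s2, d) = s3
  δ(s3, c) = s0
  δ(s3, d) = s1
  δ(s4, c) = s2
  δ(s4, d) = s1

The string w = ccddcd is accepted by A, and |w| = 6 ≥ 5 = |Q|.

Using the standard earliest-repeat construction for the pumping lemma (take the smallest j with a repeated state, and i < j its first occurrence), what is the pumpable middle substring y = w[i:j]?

cd

Run of A on w = c c d d c d:
  step 0: s0  (start)
  step 1: s1  (read c: s0→s1)
  step 2: s4  (read c: s1→s4)
  step 3: s1  (read d: s4→s1)   ← first repeat (s1 seen earlier)
  step 4: s0  (read d: s1→s0)
  step 5: s1  (read c: s0→s1)
  step 6: s0  (read d: s1→s0)

So i = 1, j = 3, giving x = w[0:1] = c, y = w[1:3] = cd, z = w[3:6] = dcd.
Check: |xy| = 3 ≤ 5 and |y| = 2 ≥ 1. Reading y takes A from s1 back to s1, so every xyⁱz is accepted.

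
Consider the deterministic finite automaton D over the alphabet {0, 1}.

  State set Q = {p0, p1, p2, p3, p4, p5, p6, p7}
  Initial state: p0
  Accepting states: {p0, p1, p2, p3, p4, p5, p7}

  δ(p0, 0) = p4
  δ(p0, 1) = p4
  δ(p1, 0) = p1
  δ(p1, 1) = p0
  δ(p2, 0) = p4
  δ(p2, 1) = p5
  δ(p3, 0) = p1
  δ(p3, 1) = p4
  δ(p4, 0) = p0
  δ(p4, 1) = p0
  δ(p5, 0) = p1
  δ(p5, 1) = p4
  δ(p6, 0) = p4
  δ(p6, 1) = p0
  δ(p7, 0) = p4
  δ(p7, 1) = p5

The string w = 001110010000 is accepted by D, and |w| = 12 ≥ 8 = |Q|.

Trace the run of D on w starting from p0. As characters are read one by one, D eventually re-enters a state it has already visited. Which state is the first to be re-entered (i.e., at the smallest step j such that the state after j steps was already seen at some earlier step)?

State sequence: p0 -0-> p4 -0-> p0 -1-> p4 -1-> p0 -1-> p4 -0-> p0 -0-> p4 -1-> p0 -0-> p4 -0-> p0 -0-> p4 -0-> p0
First repeat at step 2: p0 was already visited.

The earliest repeat is at step j = 2: D is in p0, which it already visited at step i = 0.
With |Q| = 8, pigeonhole forces a state repeat no later than step 8; the substring read between the first and second visits to that state can be pumped.

p0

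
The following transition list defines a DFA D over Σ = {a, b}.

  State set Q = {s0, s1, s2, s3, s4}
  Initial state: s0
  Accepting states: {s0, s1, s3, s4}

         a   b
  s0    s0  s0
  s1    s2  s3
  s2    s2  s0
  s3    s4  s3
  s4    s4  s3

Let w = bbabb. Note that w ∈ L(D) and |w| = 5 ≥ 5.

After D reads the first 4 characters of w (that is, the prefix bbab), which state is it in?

s0

Run of D on the first 4 characters of w = b b a b:
  step 0: s0  (start)
  step 1: s0  (read b: s0→s0)
  step 2: s0  (read b: s0→s0)
  step 3: s0  (read a: s0→s0)
  step 4: s0  (read b: s0→s0)

After reading 4 characters, D is in state s0.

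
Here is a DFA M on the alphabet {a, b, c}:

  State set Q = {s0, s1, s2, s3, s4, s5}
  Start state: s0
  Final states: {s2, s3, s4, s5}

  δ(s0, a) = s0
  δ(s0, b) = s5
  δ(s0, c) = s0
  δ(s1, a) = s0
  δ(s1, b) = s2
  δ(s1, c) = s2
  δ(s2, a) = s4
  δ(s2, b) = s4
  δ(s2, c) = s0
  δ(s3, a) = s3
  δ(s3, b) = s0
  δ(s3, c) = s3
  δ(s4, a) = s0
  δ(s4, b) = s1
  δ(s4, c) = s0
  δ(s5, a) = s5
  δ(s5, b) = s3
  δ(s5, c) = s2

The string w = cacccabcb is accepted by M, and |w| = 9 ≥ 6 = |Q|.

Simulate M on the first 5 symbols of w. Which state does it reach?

Run of M on the first 5 characters of w = c a c c c:
  step 0: s0  (start)
  step 1: s0  (read c: s0→s0)
  step 2: s0  (read a: s0→s0)
  step 3: s0  (read c: s0→s0)
  step 4: s0  (read c: s0→s0)
  step 5: s0  (read c: s0→s0)

After reading 5 characters, M is in state s0.
(This kind of state-tracing is the core of the pumping-lemma construction: with 6 states, pigeonhole forces a repeat within the first 6 steps.)

s0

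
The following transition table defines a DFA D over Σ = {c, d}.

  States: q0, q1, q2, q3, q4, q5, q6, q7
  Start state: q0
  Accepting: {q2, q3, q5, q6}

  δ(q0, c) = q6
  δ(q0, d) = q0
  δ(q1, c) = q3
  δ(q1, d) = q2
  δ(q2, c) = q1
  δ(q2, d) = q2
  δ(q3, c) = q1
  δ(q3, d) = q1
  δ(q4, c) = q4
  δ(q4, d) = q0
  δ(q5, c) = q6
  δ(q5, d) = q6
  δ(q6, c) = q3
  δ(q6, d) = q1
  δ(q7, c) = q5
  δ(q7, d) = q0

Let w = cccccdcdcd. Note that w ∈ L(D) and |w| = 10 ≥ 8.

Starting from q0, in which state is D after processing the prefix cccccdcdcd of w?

Run of D on the first 10 characters of w = c c c c c d c d c d:
  step 0: q0  (start)
  step 1: q6  (read c: q0→q6)
  step 2: q3  (read c: q6→q3)
  step 3: q1  (read c: q3→q1)
  step 4: q3  (read c: q1→q3)
  step 5: q1  (read c: q3→q1)
  step 6: q2  (read d: q1→q2)
  step 7: q1  (read c: q2→q1)
  step 8: q2  (read d: q1→q2)
  step 9: q1  (read c: q2→q1)
  step 10: q2  (read d: q1→q2)

After reading 10 characters, D is in state q2.

q2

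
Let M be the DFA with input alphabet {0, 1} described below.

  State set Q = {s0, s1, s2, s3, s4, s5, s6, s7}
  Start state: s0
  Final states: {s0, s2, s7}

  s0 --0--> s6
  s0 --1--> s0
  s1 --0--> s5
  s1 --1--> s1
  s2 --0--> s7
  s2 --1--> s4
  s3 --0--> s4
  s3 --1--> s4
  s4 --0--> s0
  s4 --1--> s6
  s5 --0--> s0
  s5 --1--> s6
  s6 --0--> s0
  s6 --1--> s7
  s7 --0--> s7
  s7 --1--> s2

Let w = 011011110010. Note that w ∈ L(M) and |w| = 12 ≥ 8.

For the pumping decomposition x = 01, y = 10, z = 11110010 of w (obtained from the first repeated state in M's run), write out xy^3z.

xy^3z = 01·10·10·10·11110010 = 0110101011110010.
Reading y = 10 takes M from s7 back to s7, so after x·y·y·y the machine is still in s7, and z then leads to the accepting state s7. Hence 0110101011110010 ∈ L(M).

0110101011110010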